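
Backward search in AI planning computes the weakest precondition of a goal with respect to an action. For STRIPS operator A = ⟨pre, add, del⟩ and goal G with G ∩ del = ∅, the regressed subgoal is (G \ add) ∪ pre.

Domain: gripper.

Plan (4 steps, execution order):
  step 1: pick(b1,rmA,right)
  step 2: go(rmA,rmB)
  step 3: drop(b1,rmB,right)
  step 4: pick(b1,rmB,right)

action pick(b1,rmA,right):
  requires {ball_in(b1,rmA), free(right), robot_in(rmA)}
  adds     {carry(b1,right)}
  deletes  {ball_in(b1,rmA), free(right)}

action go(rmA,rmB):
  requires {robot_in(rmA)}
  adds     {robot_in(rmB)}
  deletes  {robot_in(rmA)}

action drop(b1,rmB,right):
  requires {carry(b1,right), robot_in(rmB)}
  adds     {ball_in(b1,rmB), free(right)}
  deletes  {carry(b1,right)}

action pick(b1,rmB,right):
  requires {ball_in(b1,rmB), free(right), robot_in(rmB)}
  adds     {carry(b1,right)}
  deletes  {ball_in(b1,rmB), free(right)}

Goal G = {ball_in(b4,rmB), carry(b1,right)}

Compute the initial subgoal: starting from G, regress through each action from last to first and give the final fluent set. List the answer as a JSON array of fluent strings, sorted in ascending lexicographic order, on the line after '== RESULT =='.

Regress step by step:
  through step 4 (pick(b1,rmB,right)): drop {carry(b1,right)}, keep {ball_in(b4,rmB)}, require {ball_in(b1,rmB), free(right), robot_in(rmB)}
    → {ball_in(b1,rmB), ball_in(b4,rmB), free(right), robot_in(rmB)}
  through step 3 (drop(b1,rmB,right)): drop {ball_in(b1,rmB), free(right)}, keep {ball_in(b4,rmB), robot_in(rmB)}, require {carry(b1,right), robot_in(rmB)}
    → {ball_in(b4,rmB), carry(b1,right), robot_in(rmB)}
  through step 2 (go(rmA,rmB)): drop {robot_in(rmB)}, keep {ball_in(b4,rmB), carry(b1,right)}, require {robot_in(rmA)}
    → {ball_in(b4,rmB), carry(b1,right), robot_in(rmA)}
  through step 1 (pick(b1,rmA,right)): drop {carry(b1,right)}, keep {ball_in(b4,rmB), robot_in(rmA)}, require {ball_in(b1,rmA), free(right), robot_in(rmA)}
    → {ball_in(b1,rmA), ball_in(b4,rmB), free(right), robot_in(rmA)}

== RESULT ==
["ball_in(b1,rmA)", "ball_in(b4,rmB)", "free(right)", "robot_in(rmA)"]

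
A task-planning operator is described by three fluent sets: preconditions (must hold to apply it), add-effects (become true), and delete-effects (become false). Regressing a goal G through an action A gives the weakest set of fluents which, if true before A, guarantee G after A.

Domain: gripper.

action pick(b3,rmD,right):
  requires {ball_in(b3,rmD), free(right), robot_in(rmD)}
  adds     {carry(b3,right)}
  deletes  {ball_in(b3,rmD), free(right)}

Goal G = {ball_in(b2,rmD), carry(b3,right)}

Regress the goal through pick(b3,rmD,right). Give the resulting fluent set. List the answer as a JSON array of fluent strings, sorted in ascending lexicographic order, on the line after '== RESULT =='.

Compute (G \ add) ∪ pre:
  G ∩ del = {}  (empty — regression defined)
  G \ add = {ball_in(b2,rmD), carry(b3,right)} \ {carry(b3,right)} = {ball_in(b2,rmD)}
  ∪ pre   = {ball_in(b2,rmD)} ∪ {ball_in(b3,rmD), free(right), robot_in(rmD)}
          = {ball_in(b2,rmD), ball_in(b3,rmD), free(right), robot_in(rmD)}

== RESULT ==
["ball_in(b2,rmD)", "ball_in(b3,rmD)", "free(right)", "robot_in(rmD)"]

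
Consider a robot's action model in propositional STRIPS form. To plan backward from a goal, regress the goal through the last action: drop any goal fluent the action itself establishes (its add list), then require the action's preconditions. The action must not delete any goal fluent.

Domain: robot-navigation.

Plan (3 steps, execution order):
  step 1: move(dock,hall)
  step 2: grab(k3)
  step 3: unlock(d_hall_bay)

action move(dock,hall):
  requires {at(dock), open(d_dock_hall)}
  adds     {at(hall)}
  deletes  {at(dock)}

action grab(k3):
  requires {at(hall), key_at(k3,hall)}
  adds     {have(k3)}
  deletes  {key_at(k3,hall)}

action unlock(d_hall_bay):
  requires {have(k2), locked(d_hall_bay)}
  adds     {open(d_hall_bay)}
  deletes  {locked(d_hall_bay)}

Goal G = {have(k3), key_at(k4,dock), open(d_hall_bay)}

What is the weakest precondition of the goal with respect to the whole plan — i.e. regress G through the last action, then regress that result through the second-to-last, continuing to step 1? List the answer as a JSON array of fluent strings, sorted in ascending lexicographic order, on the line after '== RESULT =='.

Regress step by step:
  through step 3 (unlock(d_hall_bay)): drop {open(d_hall_bay)}, keep {have(k3), key_at(k4,dock)}, require {have(k2), locked(d_hall_bay)}
    → {have(k2), have(k3), key_at(k4,dock), locked(d_hall_bay)}
  through step 2 (grab(k3)): drop {have(k3)}, keep {have(k2), key_at(k4,dock), locked(d_hall_bay)}, require {at(hall), key_at(k3,hall)}
    → {at(hall), have(k2), key_at(k3,hall), key_at(k4,dock), locked(d_hall_bay)}
  through step 1 (move(dock,hall)): drop {at(hall)}, keep {have(k2), key_at(k3,hall), key_at(k4,dock), locked(d_hall_bay)}, require {at(dock), open(d_dock_hall)}
    → {at(dock), have(k2), key_at(k3,hall), key_at(k4,dock), locked(d_hall_bay), open(d_dock_hall)}

== RESULT ==
["at(dock)", "have(k2)", "key_at(k3,hall)", "key_at(k4,dock)", "locked(d_hall_bay)", "open(d_dock_hall)"]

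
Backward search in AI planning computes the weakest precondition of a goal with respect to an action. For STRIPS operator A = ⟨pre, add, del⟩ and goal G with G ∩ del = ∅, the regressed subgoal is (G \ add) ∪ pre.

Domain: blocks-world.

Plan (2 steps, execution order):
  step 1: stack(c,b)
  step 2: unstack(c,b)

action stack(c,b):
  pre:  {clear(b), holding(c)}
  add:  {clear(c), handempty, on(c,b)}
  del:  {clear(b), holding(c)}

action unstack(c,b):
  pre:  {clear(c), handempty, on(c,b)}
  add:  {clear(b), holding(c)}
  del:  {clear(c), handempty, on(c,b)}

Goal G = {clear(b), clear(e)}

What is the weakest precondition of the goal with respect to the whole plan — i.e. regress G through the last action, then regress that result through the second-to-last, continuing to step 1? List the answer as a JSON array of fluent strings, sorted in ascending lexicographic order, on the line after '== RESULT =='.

Work backward from the goal:
  through step 2 (unstack(c,b)): drop {clear(b)}, keep {clear(e)}, require {clear(c), handempty, on(c,b)}
    → {clear(c), clear(e), handempty, on(c,b)}
  through step 1 (stack(c,b)): drop {clear(c), handempty, on(c,b)}, keep {clear(e)}, require {clear(b), holding(c)}
    → {clear(b), clear(e), holding(c)}

== RESULT ==
["clear(b)", "clear(e)", "holding(c)"]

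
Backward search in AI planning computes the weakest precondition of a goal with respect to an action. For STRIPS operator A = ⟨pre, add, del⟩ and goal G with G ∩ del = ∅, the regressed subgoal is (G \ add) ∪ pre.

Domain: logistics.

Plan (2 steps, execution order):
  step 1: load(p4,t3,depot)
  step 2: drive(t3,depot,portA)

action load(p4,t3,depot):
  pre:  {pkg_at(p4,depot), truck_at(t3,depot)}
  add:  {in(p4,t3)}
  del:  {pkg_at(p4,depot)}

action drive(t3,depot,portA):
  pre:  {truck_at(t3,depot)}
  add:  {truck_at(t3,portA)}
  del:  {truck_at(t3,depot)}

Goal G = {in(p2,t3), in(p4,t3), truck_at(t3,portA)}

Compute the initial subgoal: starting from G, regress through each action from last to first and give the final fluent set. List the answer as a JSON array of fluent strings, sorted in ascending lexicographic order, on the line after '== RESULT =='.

Regress step by step:
  through step 2 (drive(t3,depot,portA)): drop {truck_at(t3,portA)}, keep {in(p2,t3), in(p4,t3)}, require {truck_at(t3,depot)}
    → {in(p2,t3), in(p4,t3), truck_at(t3,depot)}
  through step 1 (load(p4,t3,depot)): drop {in(p4,t3)}, keep {in(p2,t3), truck_at(t3,depot)}, require {pkg_at(p4,depot), truck_at(t3,depot)}
    → {in(p2,t3), pkg_at(p4,depot), truck_at(t3,depot)}

== RESULT ==
["in(p2,t3)", "pkg_at(p4,depot)", "truck_at(t3,depot)"]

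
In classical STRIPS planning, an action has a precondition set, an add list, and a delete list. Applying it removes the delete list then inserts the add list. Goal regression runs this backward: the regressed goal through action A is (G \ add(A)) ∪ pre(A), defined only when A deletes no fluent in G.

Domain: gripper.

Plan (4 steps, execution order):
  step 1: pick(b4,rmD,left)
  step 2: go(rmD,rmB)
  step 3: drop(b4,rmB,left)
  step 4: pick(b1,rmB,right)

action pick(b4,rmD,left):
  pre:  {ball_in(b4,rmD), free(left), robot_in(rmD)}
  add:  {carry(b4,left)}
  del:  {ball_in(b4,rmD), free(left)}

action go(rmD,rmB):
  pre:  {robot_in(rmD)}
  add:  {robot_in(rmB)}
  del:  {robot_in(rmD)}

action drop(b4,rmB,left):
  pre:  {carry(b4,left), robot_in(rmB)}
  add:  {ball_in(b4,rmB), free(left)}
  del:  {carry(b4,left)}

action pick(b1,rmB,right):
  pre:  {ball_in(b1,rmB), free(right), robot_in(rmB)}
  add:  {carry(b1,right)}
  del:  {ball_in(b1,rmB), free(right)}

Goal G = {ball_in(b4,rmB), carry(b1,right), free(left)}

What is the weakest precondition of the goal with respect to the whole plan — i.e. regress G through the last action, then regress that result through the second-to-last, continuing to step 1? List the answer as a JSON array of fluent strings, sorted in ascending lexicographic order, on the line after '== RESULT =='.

Work backward from the goal:
  through step 4 (pick(b1,rmB,right)): drop {carry(b1,right)}, keep {ball_in(b4,rmB), free(left)}, require {ball_in(b1,rmB), free(right), robot_in(rmB)}
    → {ball_in(b1,rmB), ball_in(b4,rmB), free(left), free(right), robot_in(rmB)}
  through step 3 (drop(b4,rmB,left)): drop {ball_in(b4,rmB), free(left)}, keep {ball_in(b1,rmB), free(right), robot_in(rmB)}, require {carry(b4,left), robot_in(rmB)}
    → {ball_in(b1,rmB), carry(b4,left), free(right), robot_in(rmB)}
  through step 2 (go(rmD,rmB)): drop {robot_in(rmB)}, keep {ball_in(b1,rmB), carry(b4,left), free(right)}, require {robot_in(rmD)}
    → {ball_in(b1,rmB), carry(b4,left), free(right), robot_in(rmD)}
  through step 1 (pick(b4,rmD,left)): drop {carry(b4,left)}, keep {ball_in(b1,rmB), free(right), robot_in(rmD)}, require {ball_in(b4,rmD), free(left), robot_in(rmD)}
    → {ball_in(b1,rmB), ball_in(b4,rmD), free(left), free(right), robot_in(rmD)}

== RESULT ==
["ball_in(b1,rmB)", "ball_in(b4,rmD)", "free(left)", "free(right)", "robot_in(rmD)"]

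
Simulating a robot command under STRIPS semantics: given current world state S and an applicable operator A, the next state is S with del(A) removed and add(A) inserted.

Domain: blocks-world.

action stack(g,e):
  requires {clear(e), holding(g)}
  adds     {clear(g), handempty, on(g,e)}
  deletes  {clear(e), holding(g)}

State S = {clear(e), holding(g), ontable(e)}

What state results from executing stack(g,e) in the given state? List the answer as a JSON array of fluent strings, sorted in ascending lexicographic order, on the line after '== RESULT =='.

Progress:
  pre ⊆ S: {clear(e), holding(g)} ⊆ S  — applicable
  S \ del = {ontable(e)}
  ∪ add   = {clear(g), handempty, on(g,e), ontable(e)}

== RESULT ==
["clear(g)", "handempty", "on(g,e)", "ontable(e)"]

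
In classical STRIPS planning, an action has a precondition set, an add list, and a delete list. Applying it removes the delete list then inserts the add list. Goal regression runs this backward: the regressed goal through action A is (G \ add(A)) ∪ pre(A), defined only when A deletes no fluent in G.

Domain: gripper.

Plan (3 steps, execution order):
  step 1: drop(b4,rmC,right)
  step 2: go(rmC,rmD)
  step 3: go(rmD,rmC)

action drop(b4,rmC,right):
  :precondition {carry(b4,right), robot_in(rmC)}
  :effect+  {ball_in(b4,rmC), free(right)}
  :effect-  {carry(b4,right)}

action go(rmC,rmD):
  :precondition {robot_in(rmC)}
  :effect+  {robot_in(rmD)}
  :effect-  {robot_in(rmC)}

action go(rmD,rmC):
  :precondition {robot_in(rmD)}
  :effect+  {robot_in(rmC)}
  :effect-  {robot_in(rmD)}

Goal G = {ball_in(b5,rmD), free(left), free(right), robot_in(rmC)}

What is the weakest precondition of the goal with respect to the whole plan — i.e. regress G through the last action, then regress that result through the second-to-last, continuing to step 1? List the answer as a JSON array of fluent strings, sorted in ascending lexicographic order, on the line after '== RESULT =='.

Work backward from the goal:
  through step 3 (go(rmD,rmC)): drop {robot_in(rmC)}, keep {ball_in(b5,rmD), free(left), free(right)}, require {robot_in(rmD)}
    → {ball_in(b5,rmD), free(left), free(right), robot_in(rmD)}
  through step 2 (go(rmC,rmD)): drop {robot_in(rmD)}, keep {ball_in(b5,rmD), free(left), free(right)}, require {robot_in(rmC)}
    → {ball_in(b5,rmD), free(left), free(right), robot_in(rmC)}
  through step 1 (drop(b4,rmC,right)): drop {free(right)}, keep {ball_in(b5,rmD), free(left), robot_in(rmC)}, require {carry(b4,right), robot_in(rmC)}
    → {ball_in(b5,rmD), carry(b4,right), free(left), robot_in(rmC)}

== RESULT ==
["ball_in(b5,rmD)", "carry(b4,right)", "free(left)", "robot_in(rmC)"]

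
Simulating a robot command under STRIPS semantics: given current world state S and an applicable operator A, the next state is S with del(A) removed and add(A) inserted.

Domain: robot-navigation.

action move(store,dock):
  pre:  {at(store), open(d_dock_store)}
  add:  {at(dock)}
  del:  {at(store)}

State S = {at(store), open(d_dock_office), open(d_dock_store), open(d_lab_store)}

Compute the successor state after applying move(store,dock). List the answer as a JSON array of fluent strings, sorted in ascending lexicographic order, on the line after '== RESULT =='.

Progress:
  pre ⊆ S: {at(store), open(d_dock_store)} ⊆ S  — applicable
  S \ del = {open(d_dock_office), open(d_dock_store), open(d_lab_store)}
  ∪ add   = {at(dock), open(d_dock_office), open(d_dock_store), open(d_lab_store)}

== RESULT ==
["at(dock)", "open(d_dock_office)", "open(d_dock_store)", "open(d_lab_store)"]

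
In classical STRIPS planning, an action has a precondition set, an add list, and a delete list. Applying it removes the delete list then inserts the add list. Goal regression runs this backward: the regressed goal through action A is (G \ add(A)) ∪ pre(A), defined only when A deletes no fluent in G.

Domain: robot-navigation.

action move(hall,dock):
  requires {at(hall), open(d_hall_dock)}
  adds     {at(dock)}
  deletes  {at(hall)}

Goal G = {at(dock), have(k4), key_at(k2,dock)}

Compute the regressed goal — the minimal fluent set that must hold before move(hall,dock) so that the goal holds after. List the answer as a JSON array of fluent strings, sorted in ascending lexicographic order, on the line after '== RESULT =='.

Compute (G \ add) ∪ pre:
  G ∩ del = {}  (empty — regression defined)
  G \ add = {at(dock), have(k4), key_at(k2,dock)} \ {at(dock)} = {have(k4), key_at(k2,dock)}
  ∪ pre   = {have(k4), key_at(k2,dock)} ∪ {at(hall), open(d_hall_dock)}
          = {at(hall), have(k4), key_at(k2,dock), open(d_hall_dock)}

== RESULT ==
["at(hall)", "have(k4)", "key_at(k2,dock)", "open(d_hall_dock)"]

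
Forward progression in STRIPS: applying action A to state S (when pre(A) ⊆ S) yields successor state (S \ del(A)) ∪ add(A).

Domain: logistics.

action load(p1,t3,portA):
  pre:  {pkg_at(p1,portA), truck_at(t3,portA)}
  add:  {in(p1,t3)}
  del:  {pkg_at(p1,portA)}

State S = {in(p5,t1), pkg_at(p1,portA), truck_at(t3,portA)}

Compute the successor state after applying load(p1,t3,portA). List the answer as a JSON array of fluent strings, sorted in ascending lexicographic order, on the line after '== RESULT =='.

Progress:
  pre ⊆ S: {pkg_at(p1,portA), truck_at(t3,portA)} ⊆ S  — applicable
  S \ del = {in(p5,t1), truck_at(t3,portA)}
  ∪ add   = {in(p1,t3), in(p5,t1), truck_at(t3,portA)}

== RESULT ==
["in(p1,t3)", "in(p5,t1)", "truck_at(t3,portA)"]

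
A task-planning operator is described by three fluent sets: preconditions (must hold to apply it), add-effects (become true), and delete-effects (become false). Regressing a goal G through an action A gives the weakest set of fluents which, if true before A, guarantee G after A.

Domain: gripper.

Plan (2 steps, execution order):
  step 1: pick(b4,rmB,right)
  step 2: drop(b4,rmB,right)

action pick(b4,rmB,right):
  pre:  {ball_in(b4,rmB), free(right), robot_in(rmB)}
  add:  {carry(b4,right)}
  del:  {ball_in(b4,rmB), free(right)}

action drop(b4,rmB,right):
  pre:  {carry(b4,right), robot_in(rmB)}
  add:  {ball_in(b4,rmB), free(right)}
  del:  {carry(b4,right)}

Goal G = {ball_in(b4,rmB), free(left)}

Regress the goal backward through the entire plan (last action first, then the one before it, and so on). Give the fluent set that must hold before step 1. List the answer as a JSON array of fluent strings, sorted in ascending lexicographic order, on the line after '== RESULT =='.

Regress step by step:
  through step 2 (drop(b4,rmB,right)): drop {ball_in(b4,rmB)}, keep {free(left)}, require {carry(b4,right), robot_in(rmB)}
    → {carry(b4,right), free(left), robot_in(rmB)}
  through step 1 (pick(b4,rmB,right)): drop {carry(b4,right)}, keep {free(left), robot_in(rmB)}, require {ball_in(b4,rmB), free(right), robot_in(rmB)}
    → {ball_in(b4,rmB), free(left), free(right), robot_in(rmB)}

== RESULT ==
["ball_in(b4,rmB)", "free(left)", "free(right)", "robot_in(rmB)"]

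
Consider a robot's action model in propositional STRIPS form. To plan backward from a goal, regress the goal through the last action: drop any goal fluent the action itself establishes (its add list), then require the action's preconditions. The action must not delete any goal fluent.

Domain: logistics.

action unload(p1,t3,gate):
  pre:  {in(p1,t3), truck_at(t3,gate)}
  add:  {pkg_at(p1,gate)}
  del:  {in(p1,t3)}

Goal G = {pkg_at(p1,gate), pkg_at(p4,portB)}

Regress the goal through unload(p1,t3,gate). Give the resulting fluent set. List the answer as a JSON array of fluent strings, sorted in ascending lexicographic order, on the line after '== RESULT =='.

Regress:
  G ∩ del = {}  (empty — regression defined)
  G \ add = {pkg_at(p1,gate), pkg_at(p4,portB)} \ {pkg_at(p1,gate)} = {pkg_at(p4,portB)}
  ∪ pre   = {pkg_at(p4,portB)} ∪ {in(p1,t3), truck_at(t3,gate)}
          = {in(p1,t3), pkg_at(p4,portB), truck_at(t3,gate)}

== RESULT ==
["in(p1,t3)", "pkg_at(p4,portB)", "truck_at(t3,gate)"]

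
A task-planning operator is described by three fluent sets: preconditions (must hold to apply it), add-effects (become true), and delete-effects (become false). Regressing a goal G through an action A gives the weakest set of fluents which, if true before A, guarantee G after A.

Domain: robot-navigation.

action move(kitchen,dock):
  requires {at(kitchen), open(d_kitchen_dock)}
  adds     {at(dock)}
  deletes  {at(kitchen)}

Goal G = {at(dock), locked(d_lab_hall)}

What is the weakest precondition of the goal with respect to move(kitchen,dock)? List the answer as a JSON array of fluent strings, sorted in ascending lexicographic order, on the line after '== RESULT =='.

Regress:
  G ∩ del = {}  (empty — regression defined)
  G \ add = {at(dock), locked(d_lab_hall)} \ {at(dock)} = {locked(d_lab_hall)}
  ∪ pre   = {locked(d_lab_hall)} ∪ {at(kitchen), open(d_kitchen_dock)}
          = {at(kitchen), locked(d_lab_hall), open(d_kitchen_dock)}

== RESULT ==
["at(kitchen)", "locked(d_lab_hall)", "open(d_kitchen_dock)"]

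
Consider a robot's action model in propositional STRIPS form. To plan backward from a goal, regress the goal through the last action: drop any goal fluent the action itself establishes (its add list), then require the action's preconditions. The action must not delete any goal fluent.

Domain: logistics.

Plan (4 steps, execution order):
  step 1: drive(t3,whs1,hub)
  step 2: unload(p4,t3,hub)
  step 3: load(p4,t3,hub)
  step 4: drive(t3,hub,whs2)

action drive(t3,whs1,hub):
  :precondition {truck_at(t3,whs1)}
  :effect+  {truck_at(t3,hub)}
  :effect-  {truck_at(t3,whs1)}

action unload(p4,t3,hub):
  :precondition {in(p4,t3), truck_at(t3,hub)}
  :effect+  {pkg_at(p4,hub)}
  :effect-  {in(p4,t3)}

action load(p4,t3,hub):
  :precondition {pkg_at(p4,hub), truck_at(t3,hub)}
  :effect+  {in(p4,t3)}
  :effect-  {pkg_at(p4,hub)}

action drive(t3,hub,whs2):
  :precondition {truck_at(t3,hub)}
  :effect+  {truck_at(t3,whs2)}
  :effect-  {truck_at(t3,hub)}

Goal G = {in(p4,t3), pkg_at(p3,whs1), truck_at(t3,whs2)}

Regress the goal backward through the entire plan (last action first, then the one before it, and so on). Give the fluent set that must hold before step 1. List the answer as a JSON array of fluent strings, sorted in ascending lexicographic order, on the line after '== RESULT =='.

Work backward from the goal:
  through step 4 (drive(t3,hub,whs2)): drop {truck_at(t3,whs2)}, keep {in(p4,t3), pkg_at(p3,whs1)}, require {truck_at(t3,hub)}
    → {in(p4,t3), pkg_at(p3,whs1), truck_at(t3,hub)}
  through step 3 (load(p4,t3,hub)): drop {in(p4,t3)}, keep {pkg_at(p3,whs1), truck_at(t3,hub)}, require {pkg_at(p4,hub), truck_at(t3,hub)}
    → {pkg_at(p3,whs1), pkg_at(p4,hub), truck_at(t3,hub)}
  through step 2 (unload(p4,t3,hub)): drop {pkg_at(p4,hub)}, keep {pkg_at(p3,whs1), truck_at(t3,hub)}, require {in(p4,t3), truck_at(t3,hub)}
    → {in(p4,t3), pkg_at(p3,whs1), truck_at(t3,hub)}
  through step 1 (drive(t3,whs1,hub)): drop {truck_at(t3,hub)}, keep {in(p4,t3), pkg_at(p3,whs1)}, require {truck_at(t3,whs1)}
    → {in(p4,t3), pkg_at(p3,whs1), truck_at(t3,whs1)}

== RESULT ==
["in(p4,t3)", "pkg_at(p3,whs1)", "truck_at(t3,whs1)"]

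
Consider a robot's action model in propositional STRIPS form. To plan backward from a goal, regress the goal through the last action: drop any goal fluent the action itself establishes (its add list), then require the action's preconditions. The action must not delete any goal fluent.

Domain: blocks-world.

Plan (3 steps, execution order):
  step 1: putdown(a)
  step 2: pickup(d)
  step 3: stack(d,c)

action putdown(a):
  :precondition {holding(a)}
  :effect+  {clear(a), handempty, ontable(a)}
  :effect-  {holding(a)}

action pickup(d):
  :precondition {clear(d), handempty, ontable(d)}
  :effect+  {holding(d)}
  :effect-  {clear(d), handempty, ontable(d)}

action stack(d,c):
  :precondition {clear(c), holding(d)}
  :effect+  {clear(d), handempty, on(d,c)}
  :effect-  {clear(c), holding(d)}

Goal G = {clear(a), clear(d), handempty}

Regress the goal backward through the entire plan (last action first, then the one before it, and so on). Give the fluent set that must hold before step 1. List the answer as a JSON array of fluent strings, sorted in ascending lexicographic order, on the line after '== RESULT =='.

Regress step by step:
  through step 3 (stack(d,c)): drop {clear(d), handempty}, keep {clear(a)}, require {clear(c), holding(d)}
    → {clear(a), clear(c), holding(d)}
  through step 2 (pickup(d)): drop {holding(d)}, keep {clear(a), clear(c)}, require {clear(d), handempty, ontable(d)}
    → {clear(a), clear(c), clear(d), handempty, ontable(d)}
  through step 1 (putdown(a)): drop {clear(a), handempty}, keep {clear(c), clear(d), ontable(d)}, require {holding(a)}
    → {clear(c), clear(d), holding(a), ontable(d)}

== RESULT ==
["clear(c)", "clear(d)", "holding(a)", "ontable(d)"]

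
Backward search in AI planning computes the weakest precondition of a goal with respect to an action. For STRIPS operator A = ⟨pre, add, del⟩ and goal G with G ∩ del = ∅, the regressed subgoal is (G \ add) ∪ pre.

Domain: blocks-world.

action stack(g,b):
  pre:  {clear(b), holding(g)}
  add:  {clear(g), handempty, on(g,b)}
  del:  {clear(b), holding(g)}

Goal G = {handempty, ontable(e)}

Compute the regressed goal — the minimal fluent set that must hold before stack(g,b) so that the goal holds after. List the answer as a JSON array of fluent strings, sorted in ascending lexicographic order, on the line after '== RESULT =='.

Regress:
  G ∩ del = {}  (empty — regression defined)
  G \ add = {handempty, ontable(e)} \ {clear(g), handempty, on(g,b)} = {ontable(e)}
  ∪ pre   = {ontable(e)} ∪ {clear(b), holding(g)}
          = {clear(b), holding(g), ontable(e)}

== RESULT ==
["clear(b)", "holding(g)", "ontable(e)"]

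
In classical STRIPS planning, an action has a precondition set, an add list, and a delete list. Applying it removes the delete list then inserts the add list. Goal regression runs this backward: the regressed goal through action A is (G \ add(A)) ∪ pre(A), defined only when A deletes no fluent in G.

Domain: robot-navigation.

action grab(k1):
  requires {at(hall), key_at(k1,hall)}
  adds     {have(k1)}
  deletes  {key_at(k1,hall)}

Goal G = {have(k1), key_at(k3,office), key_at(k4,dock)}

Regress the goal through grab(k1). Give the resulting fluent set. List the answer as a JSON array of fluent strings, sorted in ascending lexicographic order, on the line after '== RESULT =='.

Compute (G \ add) ∪ pre:
  G ∩ del = {}  (empty — regression defined)
  G \ add = {have(k1), key_at(k3,office), key_at(k4,dock)} \ {have(k1)} = {key_at(k3,office), key_at(k4,dock)}
  ∪ pre   = {key_at(k3,office), key_at(k4,dock)} ∪ {at(hall), key_at(k1,hall)}
          = {at(hall), key_at(k1,hall), key_at(k3,office), key_at(k4,dock)}

== RESULT ==
["at(hall)", "key_at(k1,hall)", "key_at(k3,office)", "key_at(k4,dock)"]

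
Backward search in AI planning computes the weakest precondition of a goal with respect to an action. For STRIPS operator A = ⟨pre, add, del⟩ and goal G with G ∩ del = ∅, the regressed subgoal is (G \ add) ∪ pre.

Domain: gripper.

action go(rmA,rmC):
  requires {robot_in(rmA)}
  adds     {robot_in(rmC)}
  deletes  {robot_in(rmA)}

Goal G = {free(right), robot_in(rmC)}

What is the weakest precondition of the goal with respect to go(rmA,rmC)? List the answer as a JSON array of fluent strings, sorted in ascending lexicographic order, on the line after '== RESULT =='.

Regress:
  G ∩ del = {}  (empty — regression defined)
  G \ add = {free(right), robot_in(rmC)} \ {robot_in(rmC)} = {free(right)}
  ∪ pre   = {free(right)} ∪ {robot_in(rmA)}
          = {free(right), robot_in(rmA)}

== RESULT ==
["free(right)", "robot_in(rmA)"]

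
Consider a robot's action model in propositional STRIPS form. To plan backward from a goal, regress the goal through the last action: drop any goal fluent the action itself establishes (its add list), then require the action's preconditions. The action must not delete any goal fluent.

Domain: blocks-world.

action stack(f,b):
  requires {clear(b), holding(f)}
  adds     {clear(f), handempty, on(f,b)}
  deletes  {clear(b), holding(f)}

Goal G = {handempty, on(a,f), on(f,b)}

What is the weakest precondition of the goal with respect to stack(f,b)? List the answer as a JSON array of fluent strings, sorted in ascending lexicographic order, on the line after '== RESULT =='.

Regress:
  G ∩ del = {}  (empty — regression defined)
  G \ add = {handempty, on(a,f), on(f,b)} \ {clear(f), handempty, on(f,b)} = {on(a,f)}
  ∪ pre   = {on(a,f)} ∪ {clear(b), holding(f)}
          = {clear(b), holding(f), on(a,f)}

== RESULT ==
["clear(b)", "holding(f)", "on(a,f)"]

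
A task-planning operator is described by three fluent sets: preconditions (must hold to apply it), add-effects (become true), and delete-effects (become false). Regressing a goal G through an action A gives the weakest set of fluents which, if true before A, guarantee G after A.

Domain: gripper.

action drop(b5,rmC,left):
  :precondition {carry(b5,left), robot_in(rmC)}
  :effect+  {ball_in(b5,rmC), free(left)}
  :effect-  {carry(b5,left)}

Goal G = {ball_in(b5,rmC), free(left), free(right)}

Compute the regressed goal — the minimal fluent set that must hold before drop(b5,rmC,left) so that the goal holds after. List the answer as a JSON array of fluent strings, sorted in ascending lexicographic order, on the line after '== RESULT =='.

Regress:
  G ∩ del = {}  (empty — regression defined)
  G \ add = {ball_in(b5,rmC), free(left), free(right)} \ {ball_in(b5,rmC), free(left)} = {free(right)}
  ∪ pre   = {free(right)} ∪ {carry(b5,left), robot_in(rmC)}
          = {carry(b5,left), free(right), robot_in(rmC)}

== RESULT ==
["carry(b5,left)", "free(right)", "robot_in(rmC)"]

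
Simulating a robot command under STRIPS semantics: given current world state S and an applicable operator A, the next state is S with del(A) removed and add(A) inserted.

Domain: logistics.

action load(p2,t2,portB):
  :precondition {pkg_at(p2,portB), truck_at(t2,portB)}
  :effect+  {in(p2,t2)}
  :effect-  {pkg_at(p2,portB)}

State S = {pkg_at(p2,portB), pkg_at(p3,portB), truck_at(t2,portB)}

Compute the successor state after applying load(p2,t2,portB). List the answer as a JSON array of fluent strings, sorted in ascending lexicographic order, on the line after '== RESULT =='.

Progress:
  pre ⊆ S: {pkg_at(p2,portB), truck_at(t2,portB)} ⊆ S  — applicable
  S \ del = {pkg_at(p3,portB), truck_at(t2,portB)}
  ∪ add   = {in(p2,t2), pkg_at(p3,portB), truck_at(t2,portB)}

== RESULT ==
["in(p2,t2)", "pkg_at(p3,portB)", "truck_at(t2,portB)"]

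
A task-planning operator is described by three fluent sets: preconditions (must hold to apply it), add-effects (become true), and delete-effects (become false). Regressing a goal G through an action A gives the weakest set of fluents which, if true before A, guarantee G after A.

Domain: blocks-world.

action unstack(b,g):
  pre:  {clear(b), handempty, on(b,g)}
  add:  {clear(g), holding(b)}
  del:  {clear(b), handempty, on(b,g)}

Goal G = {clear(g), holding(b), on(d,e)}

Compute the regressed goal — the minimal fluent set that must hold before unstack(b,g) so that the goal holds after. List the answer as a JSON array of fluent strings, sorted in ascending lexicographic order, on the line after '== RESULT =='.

Compute (G \ add) ∪ pre:
  G ∩ del = {}  (empty — regression defined)
  G \ add = {clear(g), holding(b), on(d,e)} \ {clear(g), holding(b)} = {on(d,e)}
  ∪ pre   = {on(d,e)} ∪ {clear(b), handempty, on(b,g)}
          = {clear(b), handempty, on(b,g), on(d,e)}

== RESULT ==
["clear(b)", "handempty", "on(b,g)", "on(d,e)"]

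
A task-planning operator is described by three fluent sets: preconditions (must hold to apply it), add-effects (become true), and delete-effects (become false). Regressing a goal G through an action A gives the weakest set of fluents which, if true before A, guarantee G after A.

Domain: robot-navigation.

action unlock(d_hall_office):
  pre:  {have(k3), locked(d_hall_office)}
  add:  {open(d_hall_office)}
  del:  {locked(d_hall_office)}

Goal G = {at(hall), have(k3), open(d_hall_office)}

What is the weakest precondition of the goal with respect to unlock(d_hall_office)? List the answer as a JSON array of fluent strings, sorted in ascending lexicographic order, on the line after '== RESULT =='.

Regress:
  G ∩ del = {}  (empty — regression defined)
  G \ add = {at(hall), have(k3), open(d_hall_office)} \ {open(d_hall_office)} = {at(hall), have(k3)}
  ∪ pre   = {at(hall), have(k3)} ∪ {have(k3), locked(d_hall_office)}
          = {at(hall), have(k3), locked(d_hall_office)}

== RESULT ==
["at(hall)", "have(k3)", "locked(d_hall_office)"]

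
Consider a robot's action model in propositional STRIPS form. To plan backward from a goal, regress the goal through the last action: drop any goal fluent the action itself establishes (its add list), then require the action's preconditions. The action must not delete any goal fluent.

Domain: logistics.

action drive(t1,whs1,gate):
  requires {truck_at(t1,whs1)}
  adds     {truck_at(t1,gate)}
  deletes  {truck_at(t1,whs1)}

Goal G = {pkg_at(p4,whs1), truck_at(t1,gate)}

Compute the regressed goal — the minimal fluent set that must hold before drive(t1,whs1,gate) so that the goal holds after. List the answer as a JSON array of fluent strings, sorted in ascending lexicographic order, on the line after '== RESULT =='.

Regress:
  G ∩ del = {}  (empty — regression defined)
  G \ add = {pkg_at(p4,whs1), truck_at(t1,gate)} \ {truck_at(t1,gate)} = {pkg_at(p4,whs1)}
  ∪ pre   = {pkg_at(p4,whs1)} ∪ {truck_at(t1,whs1)}
          = {pkg_at(p4,whs1), truck_at(t1,whs1)}

== RESULT ==
["pkg_at(p4,whs1)", "truck_at(t1,whs1)"]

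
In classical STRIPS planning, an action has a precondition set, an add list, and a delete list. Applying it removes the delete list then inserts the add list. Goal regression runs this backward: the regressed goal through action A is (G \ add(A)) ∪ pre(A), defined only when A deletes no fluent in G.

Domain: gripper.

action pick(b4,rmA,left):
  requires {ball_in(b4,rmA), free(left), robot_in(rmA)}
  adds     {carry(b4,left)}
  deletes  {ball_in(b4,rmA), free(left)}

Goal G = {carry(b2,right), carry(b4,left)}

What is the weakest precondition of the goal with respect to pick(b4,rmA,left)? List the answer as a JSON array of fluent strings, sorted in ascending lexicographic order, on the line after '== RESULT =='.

Compute (G \ add) ∪ pre:
  G ∩ del = {}  (empty — regression defined)
  G \ add = {carry(b2,right), carry(b4,left)} \ {carry(b4,left)} = {carry(b2,right)}
  ∪ pre   = {carry(b2,right)} ∪ {ball_in(b4,rmA), free(left), robot_in(rmA)}
          = {ball_in(b4,rmA), carry(b2,right), free(left), robot_in(rmA)}

== RESULT ==
["ball_in(b4,rmA)", "carry(b2,right)", "free(left)", "robot_in(rmA)"]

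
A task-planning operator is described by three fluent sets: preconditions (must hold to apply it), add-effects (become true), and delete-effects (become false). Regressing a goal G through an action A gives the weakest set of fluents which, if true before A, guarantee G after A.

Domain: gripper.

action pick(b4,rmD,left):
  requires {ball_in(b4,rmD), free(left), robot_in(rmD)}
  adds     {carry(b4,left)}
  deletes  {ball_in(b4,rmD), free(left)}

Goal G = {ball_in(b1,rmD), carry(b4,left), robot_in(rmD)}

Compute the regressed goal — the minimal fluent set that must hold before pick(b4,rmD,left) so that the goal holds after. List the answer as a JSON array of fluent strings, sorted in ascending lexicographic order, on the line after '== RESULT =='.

Regress:
  G ∩ del = {}  (empty — regression defined)
  G \ add = {ball_in(b1,rmD), carry(b4,left), robot_in(rmD)} \ {carry(b4,left)} = {ball_in(b1,rmD), robot_in(rmD)}
  ∪ pre   = {ball_in(b1,rmD), robot_in(rmD)} ∪ {ball_in(b4,rmD), free(left), robot_in(rmD)}
          = {ball_in(b1,rmD), ball_in(b4,rmD), free(left), robot_in(rmD)}

== RESULT ==
["ball_in(b1,rmD)", "ball_in(b4,rmD)", "free(left)", "robot_in(rmD)"]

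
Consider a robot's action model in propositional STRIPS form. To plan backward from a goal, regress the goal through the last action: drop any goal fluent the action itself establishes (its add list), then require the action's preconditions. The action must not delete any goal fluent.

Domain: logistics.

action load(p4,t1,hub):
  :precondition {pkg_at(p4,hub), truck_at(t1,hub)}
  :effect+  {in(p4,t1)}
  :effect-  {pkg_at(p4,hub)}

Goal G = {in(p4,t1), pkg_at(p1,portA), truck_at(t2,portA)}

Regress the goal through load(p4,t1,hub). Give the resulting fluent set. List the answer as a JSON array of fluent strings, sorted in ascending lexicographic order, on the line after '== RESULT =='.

Regress:
  G ∩ del = {}  (empty — regression defined)
  G \ add = {in(p4,t1), pkg_at(p1,portA), truck_at(t2,portA)} \ {in(p4,t1)} = {pkg_at(p1,portA), truck_at(t2,portA)}
  ∪ pre   = {pkg_at(p1,portA), truck_at(t2,portA)} ∪ {pkg_at(p4,hub), truck_at(t1,hub)}
          = {pkg_at(p1,portA), pkg_at(p4,hub), truck_at(t1,hub), truck_at(t2,portA)}

== RESULT ==
["pkg_at(p1,portA)", "pkg_at(p4,hub)", "truck_at(t1,hub)", "truck_at(t2,portA)"]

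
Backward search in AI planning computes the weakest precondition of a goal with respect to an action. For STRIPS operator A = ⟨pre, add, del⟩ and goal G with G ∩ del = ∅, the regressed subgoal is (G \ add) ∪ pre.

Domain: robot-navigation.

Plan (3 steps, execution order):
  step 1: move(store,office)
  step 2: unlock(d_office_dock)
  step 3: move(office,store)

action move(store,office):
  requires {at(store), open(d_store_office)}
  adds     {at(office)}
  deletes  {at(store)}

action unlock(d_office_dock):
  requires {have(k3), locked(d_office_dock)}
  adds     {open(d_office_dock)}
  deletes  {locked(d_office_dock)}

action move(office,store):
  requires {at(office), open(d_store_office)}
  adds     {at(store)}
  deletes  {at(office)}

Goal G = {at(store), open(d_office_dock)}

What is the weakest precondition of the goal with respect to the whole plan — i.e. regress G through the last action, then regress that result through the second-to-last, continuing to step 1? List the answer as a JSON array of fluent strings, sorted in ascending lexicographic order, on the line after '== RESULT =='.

Work backward from the goal:
  through step 3 (move(office,store)): drop {at(store)}, keep {open(d_office_dock)}, require {at(office), open(d_store_office)}
    → {at(office), open(d_office_dock), open(d_store_office)}
  through step 2 (unlock(d_office_dock)): drop {open(d_office_dock)}, keep {at(office), open(d_store_office)}, require {have(k3), locked(d_office_dock)}
    → {at(office), have(k3), locked(d_office_dock), open(d_store_office)}
  through step 1 (move(store,office)): drop {at(office)}, keep {have(k3), locked(d_office_dock), open(d_store_office)}, require {at(store), open(d_store_office)}
    → {at(store), have(k3), locked(d_office_dock), open(d_store_office)}

== RESULT ==
["at(store)", "have(k3)", "locked(d_office_dock)", "open(d_store_office)"]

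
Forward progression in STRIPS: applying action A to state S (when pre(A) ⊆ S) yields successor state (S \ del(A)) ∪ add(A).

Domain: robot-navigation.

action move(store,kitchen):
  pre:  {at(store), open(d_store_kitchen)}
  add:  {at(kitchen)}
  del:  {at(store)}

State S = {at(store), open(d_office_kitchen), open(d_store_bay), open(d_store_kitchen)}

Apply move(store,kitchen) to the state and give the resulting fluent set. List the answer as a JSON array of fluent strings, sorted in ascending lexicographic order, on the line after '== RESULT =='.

Compute (S \ del) ∪ add:
  pre ⊆ S: {at(store), open(d_store_kitchen)} ⊆ S  — applicable
  S \ del = {open(d_office_kitchen), open(d_store_bay), open(d_store_kitchen)}
  ∪ add   = {at(kitchen), open(d_office_kitchen), open(d_store_bay), open(d_store_kitchen)}

== RESULT ==
["at(kitchen)", "open(d_office_kitchen)", "open(d_store_bay)", "open(d_store_kitchen)"]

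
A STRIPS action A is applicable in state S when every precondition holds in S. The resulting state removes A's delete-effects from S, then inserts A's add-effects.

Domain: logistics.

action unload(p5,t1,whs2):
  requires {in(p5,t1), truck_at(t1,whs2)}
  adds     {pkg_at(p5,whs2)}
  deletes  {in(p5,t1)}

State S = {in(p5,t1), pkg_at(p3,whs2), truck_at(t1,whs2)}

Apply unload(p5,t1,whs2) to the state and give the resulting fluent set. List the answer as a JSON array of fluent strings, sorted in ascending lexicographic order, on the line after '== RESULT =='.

Progress:
  pre ⊆ S: {in(p5,t1), truck_at(t1,whs2)} ⊆ S  — applicable
  S \ del = {pkg_at(p3,whs2), truck_at(t1,whs2)}
  ∪ add   = {pkg_at(p3,whs2), pkg_at(p5,whs2), truck_at(t1,whs2)}

== RESULT ==
["pkg_at(p3,whs2)", "pkg_at(p5,whs2)", "truck_at(t1,whs2)"]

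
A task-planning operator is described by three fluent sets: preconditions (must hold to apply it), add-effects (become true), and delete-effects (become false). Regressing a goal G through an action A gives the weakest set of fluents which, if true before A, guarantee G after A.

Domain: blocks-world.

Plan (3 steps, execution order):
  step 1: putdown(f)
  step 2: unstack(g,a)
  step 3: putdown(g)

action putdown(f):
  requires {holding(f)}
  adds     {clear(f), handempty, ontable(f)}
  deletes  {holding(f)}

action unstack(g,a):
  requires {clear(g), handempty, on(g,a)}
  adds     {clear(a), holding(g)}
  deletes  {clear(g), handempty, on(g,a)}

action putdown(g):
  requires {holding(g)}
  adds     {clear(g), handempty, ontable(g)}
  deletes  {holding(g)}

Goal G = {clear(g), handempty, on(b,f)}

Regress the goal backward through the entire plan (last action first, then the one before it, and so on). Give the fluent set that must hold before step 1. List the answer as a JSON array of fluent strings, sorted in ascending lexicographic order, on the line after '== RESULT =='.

Work backward from the goal:
  through step 3 (putdown(g)): drop {clear(g), handempty}, keep {on(b,f)}, require {holding(g)}
    → {holding(g), on(b,f)}
  through step 2 (unstack(g,a)): drop {holding(g)}, keep {on(b,f)}, require {clear(g), handempty, on(g,a)}
    → {clear(g), handempty, on(b,f), on(g,a)}
  through step 1 (putdown(f)): drop {handempty}, keep {clear(g), on(b,f), on(g,a)}, require {holding(f)}
    → {clear(g), holding(f), on(b,f), on(g,a)}

== RESULT ==
["clear(g)", "holding(f)", "on(b,f)", "on(g,a)"]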